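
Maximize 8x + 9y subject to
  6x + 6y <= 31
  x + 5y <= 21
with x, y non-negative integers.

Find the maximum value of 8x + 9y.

(x,y)=(1,4): 6·1+6·4=30≤31, 1·1+5·4=21≤21, objective 44.
(x,y)=(2,3): 6·2+6·3=30≤31, 1·2+5·3=17≤21, objective 43.
(x,y)=(0,4): 6·0+6·4=24≤31, 1·0+5·4=20≤21, objective 36.
The best lattice point is (1,4), giving 44.

44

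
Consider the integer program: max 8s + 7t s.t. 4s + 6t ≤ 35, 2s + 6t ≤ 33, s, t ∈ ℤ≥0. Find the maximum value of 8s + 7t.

64

The continuous relaxation peaks at (8.75, 0) with value 70.00; rounding to a feasible lattice point costs some objective.
(s,t)=(8,0): 4·8+6·0=32≤35, 2·8+6·0=16≤33, objective 64.
(s,t)=(7,1): 4·7+6·1=34≤35, 2·7+6·1=20≤33, objective 63.
(s,t)=(7,0): 4·7+6·0=28≤35, 2·7+6·0=14≤33, objective 56.
The best lattice point is (8,0), giving 64.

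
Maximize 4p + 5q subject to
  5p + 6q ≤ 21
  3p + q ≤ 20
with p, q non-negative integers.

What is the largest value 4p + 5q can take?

17

(p,q)=(3,1): 5·3+6·1=21≤21, 3·3+1·1=10≤20, objective 17.
(p,q)=(4,0): 5·4+6·0=20≤21, 3·4+1·0=12≤20, objective 16.
(p,q)=(0,3): 5·0+6·3=18≤21, 3·0+1·3=3≤20, objective 15.
Maximum is 17 at (p,q)=(3,1).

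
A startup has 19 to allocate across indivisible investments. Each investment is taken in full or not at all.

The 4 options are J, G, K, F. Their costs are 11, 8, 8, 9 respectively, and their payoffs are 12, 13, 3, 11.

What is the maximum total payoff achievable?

25

Take J and G: cost 11 + 8 = 19 ≤ 19, payoff 12 + 13 = 25.
No other feasible combination does better.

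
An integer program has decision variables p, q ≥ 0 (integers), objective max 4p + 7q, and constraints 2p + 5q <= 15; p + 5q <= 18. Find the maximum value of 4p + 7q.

28

Relaxing integrality, the LP optimum is 30.00 at (p,q) = (7.5, 0), which is not an integer point.
(p,q)=(7,0): 2·7+5·0=14≤15, 1·7+5·0=7≤18, objective 28.
(p,q)=(6,0): 2·6+5·0=12≤15, 1·6+5·0=6≤18, objective 24.
The best lattice point is (7,0), giving 28.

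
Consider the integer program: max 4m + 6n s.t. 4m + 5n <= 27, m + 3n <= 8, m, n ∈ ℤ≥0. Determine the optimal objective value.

(m,n)=(5,1): 4·5+5·1=25≤27, 1·5+3·1=8≤8, objective 26.
(m,n)=(6,0): 4·6+5·0=24≤27, 1·6+3·0=6≤8, objective 24.
Maximum is 26 at (m,n)=(5,1).

26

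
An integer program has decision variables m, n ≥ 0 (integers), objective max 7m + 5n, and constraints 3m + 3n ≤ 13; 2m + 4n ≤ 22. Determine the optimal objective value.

Relaxing integrality, the LP optimum is 30.33 at (m,n) = (4.33, 0), which is not an integer point.
(m,n)=(4,0): 3·4+3·0=12≤13, 2·4+4·0=8≤22, objective 28.
(m,n)=(3,1): 3·3+3·1=12≤13, 2·3+4·1=10≤22, objective 26.
(m,n)=(3,0): 3·3+3·0=9≤13, 2·3+4·0=6≤22, objective 21.
The best lattice point is (4,0), giving 28.

28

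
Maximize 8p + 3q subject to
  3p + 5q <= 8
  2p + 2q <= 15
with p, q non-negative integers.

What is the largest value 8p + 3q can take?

Relaxing integrality, the LP optimum is 21.33 at (p,q) = (2.67, 0), which is not an integer point.
(p,q)=(2,0): 3·2+5·0=6≤8, 2·2+2·0=4≤15, objective 16.
(p,q)=(1,1): 3·1+5·1=8≤8, 2·1+2·1=4≤15, objective 11.
(p,q)=(1,0): 3·1+5·0=3≤8, 2·1+2·0=2≤15, objective 8.
The best lattice point is (2,0), giving 16.

16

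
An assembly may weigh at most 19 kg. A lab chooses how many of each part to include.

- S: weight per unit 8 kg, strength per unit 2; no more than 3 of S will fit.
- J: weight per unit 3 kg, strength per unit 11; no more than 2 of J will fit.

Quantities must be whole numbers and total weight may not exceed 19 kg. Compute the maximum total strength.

J has the best ratio (11/3); taking only J gives at most 2×11 = 22 (stopped by the supply cap of 2).
Mixing does better — 1×S and 2×J: weight 14 ≤ 19, strength 1·2 + 2·11 = 24.

24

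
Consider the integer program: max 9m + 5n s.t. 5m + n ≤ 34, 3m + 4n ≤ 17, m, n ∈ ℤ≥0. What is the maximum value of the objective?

45

Relaxing integrality, the LP optimum is 51.00 at (m,n) = (5.67, 0), which is not an integer point.
(m,n)=(5,0) is feasible, giving 45.
(m,n)=(4,1) is feasible, giving 41.
The best lattice point is (5,0), giving 45.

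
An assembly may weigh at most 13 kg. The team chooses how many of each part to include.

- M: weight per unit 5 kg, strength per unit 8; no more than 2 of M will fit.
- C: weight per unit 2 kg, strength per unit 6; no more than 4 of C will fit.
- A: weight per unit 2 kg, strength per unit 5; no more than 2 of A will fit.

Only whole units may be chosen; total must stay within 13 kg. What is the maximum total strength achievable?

1×M and 4×C: weight 13 ≤ 13, strength 1·8 + 4·6 = 32.
4×C and 2×A: weight 12 ≤ 13, strength 4·6 + 2·5 = 34.
Best is 34.

34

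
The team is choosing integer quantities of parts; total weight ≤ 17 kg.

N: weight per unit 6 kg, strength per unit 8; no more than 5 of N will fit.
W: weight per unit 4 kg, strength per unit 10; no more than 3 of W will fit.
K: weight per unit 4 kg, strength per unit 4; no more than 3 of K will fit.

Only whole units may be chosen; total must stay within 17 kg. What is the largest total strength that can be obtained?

This is a bounded integer knapsack.
3×W: weight 12 ≤ 17, strength 3·10 = 30.
3×W and 1×K: weight 16 ≤ 17, strength 3·10 + 1·4 = 34.
Best is 34.

34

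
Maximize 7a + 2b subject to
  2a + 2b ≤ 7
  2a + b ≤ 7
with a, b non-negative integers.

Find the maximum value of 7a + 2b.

(a,b)=(3,0) is feasible, giving 21.
(a,b)=(2,1) is feasible, giving 16.
No feasible integer point exceeds 21.

21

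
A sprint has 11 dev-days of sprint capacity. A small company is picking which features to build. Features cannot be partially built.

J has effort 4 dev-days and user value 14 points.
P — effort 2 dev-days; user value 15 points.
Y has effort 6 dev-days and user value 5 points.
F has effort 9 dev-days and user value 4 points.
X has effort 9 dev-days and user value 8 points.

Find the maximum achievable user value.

Treat it as a binary knapsack problem.
P + X: effort 2 + 9 = 11 ≤ 11, user value 15 + 8 = 23.
P + Y: effort 2 + 6 = 8 ≤ 11, user value 15 + 5 = 20.
J + P: effort 4 + 2 = 6 ≤ 11, user value 14 + 15 = 29.
Best is J and P with total user value 29.

29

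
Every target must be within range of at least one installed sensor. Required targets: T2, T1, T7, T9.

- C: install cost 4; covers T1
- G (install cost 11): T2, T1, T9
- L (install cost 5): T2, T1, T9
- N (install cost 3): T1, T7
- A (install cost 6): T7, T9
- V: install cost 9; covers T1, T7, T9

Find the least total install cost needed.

Choose L and N: together they cover T2, T1, T7, T9 — every target.
Total install cost: 5 + 3 = 8.

8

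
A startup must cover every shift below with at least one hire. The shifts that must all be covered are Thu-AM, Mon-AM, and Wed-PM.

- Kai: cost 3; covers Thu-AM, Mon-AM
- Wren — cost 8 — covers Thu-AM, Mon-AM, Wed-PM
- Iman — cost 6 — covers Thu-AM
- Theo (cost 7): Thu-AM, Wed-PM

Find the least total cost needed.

8

Wren alone covers Thu-AM, Mon-AM, Wed-PM — every shift.
Total cost: 8.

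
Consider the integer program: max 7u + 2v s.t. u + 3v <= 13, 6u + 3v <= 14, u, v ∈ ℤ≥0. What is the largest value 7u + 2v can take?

14

Relaxing integrality, the LP optimum is 16.33 at (u,v) = (2.33, 0), which is not an integer point.
(u,v)=(2,0): 1·2+3·0=2≤13, 6·2+3·0=12≤14, objective 14.
(u,v)=(1,1): 1·1+3·1=4≤13, 6·1+3·1=9≤14, objective 9.
No feasible integer point exceeds 14.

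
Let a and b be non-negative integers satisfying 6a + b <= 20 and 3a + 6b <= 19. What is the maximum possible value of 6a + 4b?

Relaxing integrality, the LP optimum is 24.91 at (a,b) = (3.06, 1.64), which is not an integer point.
(a,b)=(3,1): 6·3+1·1=19≤20, 3·3+6·1=15≤19, objective 22.
(a,b)=(2,2): 6·2+1·2=14≤20, 3·2+6·2=18≤19, objective 20.
Maximum is 22 at (a,b)=(3,1).

22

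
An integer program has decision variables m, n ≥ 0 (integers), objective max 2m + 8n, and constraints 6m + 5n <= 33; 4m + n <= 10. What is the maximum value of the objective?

48

Relaxing integrality, the LP optimum is 52.80 at (m,n) = (0, 6.6), which is not an integer point.
(m,n)=(0,6): 6·0+5·6=30≤33, 4·0+1·6=6≤10, objective 48.
(m,n)=(1,5): 6·1+5·5=31≤33, 4·1+1·5=9≤10, objective 42.
Maximum is 48 at (m,n)=(0,6).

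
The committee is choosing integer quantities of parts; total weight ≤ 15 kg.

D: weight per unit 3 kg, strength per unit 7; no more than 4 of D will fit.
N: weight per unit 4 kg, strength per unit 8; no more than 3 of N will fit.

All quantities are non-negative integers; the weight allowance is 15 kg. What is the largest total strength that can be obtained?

31

This is a bounded integer knapsack.
1×D and 3×N: weight 15 ≤ 15, strength 1·7 + 3·8 = 31.
2×D and 2×N: weight 14 ≤ 15, strength 2·7 + 2·8 = 30.
Best is 31.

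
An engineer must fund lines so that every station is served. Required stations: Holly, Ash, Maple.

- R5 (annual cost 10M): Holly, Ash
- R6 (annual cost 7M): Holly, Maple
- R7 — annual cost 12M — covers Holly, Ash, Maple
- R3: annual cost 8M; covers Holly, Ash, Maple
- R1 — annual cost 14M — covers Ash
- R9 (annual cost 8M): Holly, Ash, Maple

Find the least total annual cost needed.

R3 alone covers Holly, Ash, Maple — every station.
Total annual cost: 8.

8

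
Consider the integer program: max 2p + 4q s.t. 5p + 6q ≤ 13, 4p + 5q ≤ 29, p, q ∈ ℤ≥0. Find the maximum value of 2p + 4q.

8

Relaxing integrality, the LP optimum is 8.67 at (p,q) = (0, 2.17), which is not an integer point.
(p,q)=(0,2): 5·0+6·2=12≤13, 4·0+5·2=10≤29, objective 8.
(p,q)=(1,1): 5·1+6·1=11≤13, 4·1+5·1=9≤29, objective 6.
(p,q)=(0,1): 5·0+6·1=6≤13, 4·0+5·1=5≤29, objective 4.
No feasible integer point exceeds 8.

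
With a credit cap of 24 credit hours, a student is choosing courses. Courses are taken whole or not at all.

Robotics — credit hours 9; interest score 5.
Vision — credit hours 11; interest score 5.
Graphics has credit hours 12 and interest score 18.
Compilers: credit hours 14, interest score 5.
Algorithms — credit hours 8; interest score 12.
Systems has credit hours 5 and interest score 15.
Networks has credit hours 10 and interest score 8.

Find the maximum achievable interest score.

35

Allowing fractional choices, the relaxed optimum would be about 43.5, but courses are indivisible.
Graphics + Systems: credit hours 12 + 5 = 17 ≤ 24, interest score 18 + 15 = 33.
Algorithms + Systems + Networks: credit hours 8 + 5 + 10 = 23 ≤ 24, interest score 12 + 15 + 8 = 35.
Robotics + Algorithms + Systems: credit hours 9 + 8 + 5 = 22 ≤ 24, interest score 5 + 12 + 15 = 32.
Best is Algorithms, Systems, and Networks with total interest score 35.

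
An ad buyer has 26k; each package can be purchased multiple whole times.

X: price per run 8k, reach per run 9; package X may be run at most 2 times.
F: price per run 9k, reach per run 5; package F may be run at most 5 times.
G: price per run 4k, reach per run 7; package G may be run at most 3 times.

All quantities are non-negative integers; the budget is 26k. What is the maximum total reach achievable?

32

This is a bounded integer knapsack.
1×X and 3×G: price 20 ≤ 26, reach 1·9 + 3·7 = 30.
2×X and 2×G: price 24 ≤ 26, reach 2·9 + 2·7 = 32.
Best is 32.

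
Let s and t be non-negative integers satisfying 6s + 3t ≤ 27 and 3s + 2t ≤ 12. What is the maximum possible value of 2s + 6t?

(s,t)=(0,6): 6·0+3·6=18≤27, 3·0+2·6=12≤12, objective 36.
(s,t)=(0,5): 6·0+3·5=15≤27, 3·0+2·5=10≤12, objective 30.
No feasible integer point exceeds 36.

36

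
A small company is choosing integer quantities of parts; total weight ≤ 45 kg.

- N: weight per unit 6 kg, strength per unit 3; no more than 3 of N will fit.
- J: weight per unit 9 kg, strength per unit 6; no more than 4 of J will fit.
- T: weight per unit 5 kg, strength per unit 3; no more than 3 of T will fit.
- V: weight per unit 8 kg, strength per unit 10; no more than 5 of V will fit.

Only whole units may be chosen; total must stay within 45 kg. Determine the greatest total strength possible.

1×T and 5×V: weight 45 ≤ 45, strength 1·3 + 5·10 = 53.
5×V: weight 40 ≤ 45, strength 5·10 = 50.
Best is 53.

53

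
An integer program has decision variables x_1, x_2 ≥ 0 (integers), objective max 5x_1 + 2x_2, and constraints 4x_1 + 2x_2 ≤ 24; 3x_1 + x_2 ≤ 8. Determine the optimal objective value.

(x_1,x_2)=(0,8) is feasible, giving 16.
(x_1,x_2)=(0,7) is feasible, giving 14.
Maximum is 16 at (x_1,x_2)=(0,8).

16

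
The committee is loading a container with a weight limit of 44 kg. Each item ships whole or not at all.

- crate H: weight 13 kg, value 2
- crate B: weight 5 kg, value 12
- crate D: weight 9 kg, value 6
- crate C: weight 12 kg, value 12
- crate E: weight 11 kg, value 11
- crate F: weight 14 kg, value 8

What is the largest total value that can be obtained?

43

Allowing fractional choices, the relaxed optimum would be about 45.0, but items are indivisible.
crate B + crate C + crate E + crate F: weight 5 + 12 + 11 + 14 = 42 ≤ 44, value 12 + 12 + 11 + 8 = 43.
crate B + crate D + crate C + crate E: weight 5 + 9 + 12 + 11 = 37 ≤ 44, value 12 + 6 + 12 + 11 = 41.
Best is crate B, crate C, crate E, and crate F with total value 43.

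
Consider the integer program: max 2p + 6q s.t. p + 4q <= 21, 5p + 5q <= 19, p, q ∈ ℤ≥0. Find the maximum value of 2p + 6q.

18

The continuous relaxation peaks at (0, 3.8) with value 22.80; rounding to a feasible lattice point costs some objective.
(p,q)=(0,3) is feasible, giving 18.
(p,q)=(1,2) is feasible, giving 14.
(p,q)=(0,2) is feasible, giving 12.
The best lattice point is (0,3), giving 18.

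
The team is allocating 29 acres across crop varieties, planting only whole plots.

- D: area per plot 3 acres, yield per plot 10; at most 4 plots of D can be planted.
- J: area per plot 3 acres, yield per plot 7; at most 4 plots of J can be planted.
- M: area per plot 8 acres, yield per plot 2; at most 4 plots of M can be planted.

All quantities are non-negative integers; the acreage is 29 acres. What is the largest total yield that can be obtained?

68

This is a bounded integer knapsack.
Take 4×D and 4×J: area 24 ≤ 29, yield 4·10 + 4·7 = 68.
D has the best ratio (10/3) and is taken to its limit of 4; remaining capacity is filled optimally with the others.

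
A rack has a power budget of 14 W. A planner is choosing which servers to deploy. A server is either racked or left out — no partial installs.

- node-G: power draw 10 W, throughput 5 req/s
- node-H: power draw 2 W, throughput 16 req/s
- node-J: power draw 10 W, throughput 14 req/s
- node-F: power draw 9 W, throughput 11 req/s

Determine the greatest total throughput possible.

30

node-H + node-J: power draw 2 + 10 = 12 ≤ 14, throughput 16 + 14 = 30.
node-H + node-F: power draw 2 + 9 = 11 ≤ 14, throughput 16 + 11 = 27.
Best is node-H and node-J with total throughput 30.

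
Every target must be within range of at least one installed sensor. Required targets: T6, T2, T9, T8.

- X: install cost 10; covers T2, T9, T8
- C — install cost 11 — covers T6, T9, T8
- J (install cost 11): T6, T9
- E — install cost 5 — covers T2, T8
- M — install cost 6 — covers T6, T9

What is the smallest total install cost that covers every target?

Choose E and M: together they cover T6, T2, T9, T8 — every target.
Total install cost: 5 + 6 = 11.
No cover costs less than 11.

11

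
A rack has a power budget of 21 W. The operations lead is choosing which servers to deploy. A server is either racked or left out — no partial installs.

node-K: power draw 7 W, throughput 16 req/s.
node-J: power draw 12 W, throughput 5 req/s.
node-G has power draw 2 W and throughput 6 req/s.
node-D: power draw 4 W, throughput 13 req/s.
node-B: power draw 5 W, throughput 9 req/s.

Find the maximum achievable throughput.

This is an integer program with binary decision variables.
node-K + node-D + node-B: power draw 7 + 4 + 5 = 16 ≤ 21, throughput 16 + 13 + 9 = 38.
node-K + node-G + node-D + node-B: power draw 7 + 2 + 4 + 5 = 18 ≤ 21, throughput 16 + 6 + 13 + 9 = 44.
node-K + node-G + node-D: power draw 7 + 2 + 4 = 13 ≤ 21, throughput 16 + 6 + 13 = 35.
Best is node-K, node-G, node-D, and node-B with total throughput 44.

44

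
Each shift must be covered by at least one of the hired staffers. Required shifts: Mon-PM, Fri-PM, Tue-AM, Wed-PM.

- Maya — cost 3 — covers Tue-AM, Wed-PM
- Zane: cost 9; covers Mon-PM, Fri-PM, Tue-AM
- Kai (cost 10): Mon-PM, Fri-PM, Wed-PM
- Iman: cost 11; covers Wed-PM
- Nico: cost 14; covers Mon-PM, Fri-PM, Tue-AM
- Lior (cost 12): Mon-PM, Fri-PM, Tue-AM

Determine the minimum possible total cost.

Choose Maya and Zane: together they cover Mon-PM, Fri-PM, Tue-AM, Wed-PM — every shift.
Total cost: 3 + 9 = 12.

12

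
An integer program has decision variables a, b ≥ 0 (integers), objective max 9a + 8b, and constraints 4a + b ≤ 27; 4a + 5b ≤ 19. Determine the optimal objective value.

Relaxing integrality, the LP optimum is 42.75 at (a,b) = (4.75, 0), which is not an integer point.
(a,b)=(4,0): 4·4+1·0=16≤27, 4·4+5·0=16≤19, objective 36.
(a,b)=(3,1): 4·3+1·1=13≤27, 4·3+5·1=17≤19, objective 35.
(a,b)=(3,0): 4·3+1·0=12≤27, 4·3+5·0=12≤19, objective 27.
No feasible integer point exceeds 36.

36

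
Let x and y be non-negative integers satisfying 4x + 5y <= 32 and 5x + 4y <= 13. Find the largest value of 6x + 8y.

24

The continuous relaxation peaks at (0, 3.25) with value 26.00; rounding to a feasible lattice point costs some objective.
(x,y)=(0,3) is feasible, giving 24.
(x,y)=(1,2) is feasible, giving 22.
(x,y)=(0,2) is feasible, giving 16.
The best lattice point is (0,3), giving 24.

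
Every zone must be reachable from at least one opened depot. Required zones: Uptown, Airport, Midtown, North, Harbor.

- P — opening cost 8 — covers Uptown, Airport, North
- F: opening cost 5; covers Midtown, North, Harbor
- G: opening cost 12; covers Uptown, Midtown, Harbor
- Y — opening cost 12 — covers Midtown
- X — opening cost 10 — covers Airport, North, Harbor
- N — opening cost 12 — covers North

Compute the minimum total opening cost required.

This is an integer covering problem.
Choose P and F: together they cover Uptown, Airport, Midtown, North, Harbor — every zone.
Total opening cost: 8 + 5 = 13.

13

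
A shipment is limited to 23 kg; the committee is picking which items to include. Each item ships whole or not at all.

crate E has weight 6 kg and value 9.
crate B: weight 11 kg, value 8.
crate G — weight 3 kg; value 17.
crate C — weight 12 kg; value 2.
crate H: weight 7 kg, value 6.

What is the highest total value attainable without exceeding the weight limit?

Allowing fractional choices, the relaxed optimum would be about 37.1, but items are indivisible.
crate E + crate G + crate H: weight 6 + 3 + 7 = 16 ≤ 23, value 9 + 17 + 6 = 32.
crate E + crate B + crate G: weight 6 + 11 + 3 = 20 ≤ 23, value 9 + 8 + 17 = 34.
Best is crate E, crate B, and crate G with total value 34.

34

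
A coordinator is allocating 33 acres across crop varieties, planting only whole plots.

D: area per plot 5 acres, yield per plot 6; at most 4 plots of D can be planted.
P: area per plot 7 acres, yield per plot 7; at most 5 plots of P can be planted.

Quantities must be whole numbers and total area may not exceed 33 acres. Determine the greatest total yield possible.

Take 1×D and 4×P: area 33 ≤ 33, yield 1·6 + 4·7 = 34.
No other integer combination yields more.

34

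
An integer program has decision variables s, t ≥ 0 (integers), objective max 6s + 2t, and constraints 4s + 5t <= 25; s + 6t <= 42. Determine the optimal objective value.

(s,t)=(6,0): 4·6+5·0=24≤25, 1·6+6·0=6≤42, objective 36.
(s,t)=(5,1): 4·5+5·1=25≤25, 1·5+6·1=11≤42, objective 32.
No feasible integer point exceeds 36.

36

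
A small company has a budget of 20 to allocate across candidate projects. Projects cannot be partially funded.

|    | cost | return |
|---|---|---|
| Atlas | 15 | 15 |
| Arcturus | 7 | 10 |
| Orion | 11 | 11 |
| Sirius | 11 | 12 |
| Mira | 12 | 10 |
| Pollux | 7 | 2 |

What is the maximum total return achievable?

22

Allowing fractional choices, the relaxed optimum would be about 24.0, but projects are indivisible.
Arcturus + Sirius: cost 7 + 11 = 18 ≤ 20, return 10 + 12 = 22.
Arcturus + Orion: cost 7 + 11 = 18 ≤ 20, return 10 + 11 = 21.
Arcturus + Mira: cost 7 + 12 = 19 ≤ 20, return 10 + 10 = 20.
Best is Arcturus and Sirius with total return 22.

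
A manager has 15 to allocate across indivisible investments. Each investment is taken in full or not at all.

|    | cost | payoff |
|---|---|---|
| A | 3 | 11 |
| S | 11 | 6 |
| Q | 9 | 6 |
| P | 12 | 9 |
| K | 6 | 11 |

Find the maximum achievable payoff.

22

This is an integer program with binary decision variables.
Allowing fractional choices, the relaxed optimum would be about 26.5, but investments are indivisible.
A + P: cost 3 + 12 = 15 ≤ 15, payoff 11 + 9 = 20.
A + K: cost 3 + 6 = 9 ≤ 15, payoff 11 + 11 = 22.
A + Q: cost 3 + 9 = 12 ≤ 15, payoff 11 + 6 = 17.
Best is A and K with total payoff 22.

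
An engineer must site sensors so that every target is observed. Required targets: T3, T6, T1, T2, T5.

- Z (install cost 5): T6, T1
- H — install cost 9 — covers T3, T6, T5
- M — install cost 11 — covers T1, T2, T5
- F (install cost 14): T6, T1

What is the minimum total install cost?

The greedy cost-per-new-target heuristic would pick Z, H, and M for 25, but a cheaper cover exists.
Choose H and M: together they cover T3, T6, T1, T2, T5 — every target.
Total install cost: 9 + 11 = 20.
No cover costs less than 20.

20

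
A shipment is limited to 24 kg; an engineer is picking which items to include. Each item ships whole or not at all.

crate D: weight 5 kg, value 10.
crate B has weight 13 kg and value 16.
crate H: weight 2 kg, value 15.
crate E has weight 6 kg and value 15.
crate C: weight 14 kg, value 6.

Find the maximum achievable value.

46

Allowing fractional choices, the relaxed optimum would be about 53.5, but items are indivisible.
crate D + crate B + crate E: weight 5 + 13 + 6 = 24 ≤ 24, value 10 + 16 + 15 = 41.
crate D + crate B + crate H: weight 5 + 13 + 2 = 20 ≤ 24, value 10 + 16 + 15 = 41.
crate B + crate H + crate E: weight 13 + 2 + 6 = 21 ≤ 24, value 16 + 15 + 15 = 46.
Best is crate B, crate H, and crate E with total value 46.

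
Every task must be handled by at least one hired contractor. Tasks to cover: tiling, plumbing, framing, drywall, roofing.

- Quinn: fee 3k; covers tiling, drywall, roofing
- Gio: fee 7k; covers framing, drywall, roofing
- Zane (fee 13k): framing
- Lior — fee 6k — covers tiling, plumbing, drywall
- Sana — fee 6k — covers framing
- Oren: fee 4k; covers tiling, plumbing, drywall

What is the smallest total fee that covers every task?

This is an integer covering problem.
The greedy cost-per-new-task heuristic would pick Quinn, Oren, and Sana for 13, but a cheaper cover exists.
Choose Gio and Oren: together they cover tiling, plumbing, framing, drywall, roofing — every task.
Total fee: 7 + 4 = 11.
No cover costs less than 11.

11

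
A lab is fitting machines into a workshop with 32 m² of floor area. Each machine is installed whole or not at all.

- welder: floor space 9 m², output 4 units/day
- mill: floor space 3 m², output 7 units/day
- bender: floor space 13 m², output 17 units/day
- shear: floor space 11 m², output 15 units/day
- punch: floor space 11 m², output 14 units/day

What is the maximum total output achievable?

39

Allowing fractional choices, the relaxed optimum would be about 45.4, but machines are indivisible.
mill + bender + punch: floor space 3 + 13 + 11 = 27 ≤ 32, output 7 + 17 + 14 = 38.
mill + bender + shear: floor space 3 + 13 + 11 = 27 ≤ 32, output 7 + 17 + 15 = 39.
Best is mill, bender, and shear with total output 39.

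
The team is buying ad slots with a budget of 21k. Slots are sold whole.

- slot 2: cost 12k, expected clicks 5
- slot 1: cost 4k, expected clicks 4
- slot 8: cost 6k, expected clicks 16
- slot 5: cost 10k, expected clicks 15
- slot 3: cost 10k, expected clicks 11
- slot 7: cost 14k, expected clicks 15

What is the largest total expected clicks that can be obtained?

Take slot 1, slot 8, and slot 5: cost 4 + 6 + 10 = 20 ≤ 21, expected clicks 4 + 16 + 15 = 35.
No other feasible combination does better.

35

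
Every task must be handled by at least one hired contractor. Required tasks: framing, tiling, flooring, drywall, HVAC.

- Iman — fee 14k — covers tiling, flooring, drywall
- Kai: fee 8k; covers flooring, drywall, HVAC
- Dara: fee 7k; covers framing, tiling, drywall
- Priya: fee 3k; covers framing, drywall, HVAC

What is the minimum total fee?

15

The greedy cost-per-new-task heuristic would pick Priya and Iman for 17, but a cheaper cover exists.
Choose Kai and Dara: together they cover framing, tiling, flooring, drywall, HVAC — every task.
Total fee: 8 + 7 = 15.
No cover costs less than 15.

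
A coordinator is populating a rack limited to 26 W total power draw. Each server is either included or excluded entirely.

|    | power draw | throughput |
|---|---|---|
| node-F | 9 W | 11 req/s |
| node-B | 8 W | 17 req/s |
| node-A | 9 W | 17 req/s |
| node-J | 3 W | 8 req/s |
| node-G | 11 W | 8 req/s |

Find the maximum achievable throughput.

This is a 0-1 knapsack instance.
node-B + node-A + node-J: power draw 8 + 9 + 3 = 20 ≤ 26, throughput 17 + 17 + 8 = 42.
node-F + node-B + node-A: power draw 9 + 8 + 9 = 26 ≤ 26, throughput 11 + 17 + 17 = 45.
Best is node-F, node-B, and node-A with total throughput 45.

45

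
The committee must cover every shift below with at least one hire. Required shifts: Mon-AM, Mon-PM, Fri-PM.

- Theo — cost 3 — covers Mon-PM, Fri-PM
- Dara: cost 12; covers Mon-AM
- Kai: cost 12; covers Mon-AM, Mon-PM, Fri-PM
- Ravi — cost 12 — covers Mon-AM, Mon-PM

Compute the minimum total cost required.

Kai alone covers Mon-AM, Mon-PM, Fri-PM — every shift.
Total cost: 12.

12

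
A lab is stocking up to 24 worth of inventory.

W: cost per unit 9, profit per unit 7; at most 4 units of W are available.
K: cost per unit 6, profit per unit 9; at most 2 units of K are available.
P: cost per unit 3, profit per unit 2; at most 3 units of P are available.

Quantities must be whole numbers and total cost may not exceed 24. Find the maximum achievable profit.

27

K has the best ratio (9/6); taking only K gives at most 2×9 = 18 (stopped by the supply cap of 2).
Mixing does better — 1×W, 2×K, and 1×P: cost 24 ≤ 24, profit 1·7 + 2·9 + 1·2 = 27.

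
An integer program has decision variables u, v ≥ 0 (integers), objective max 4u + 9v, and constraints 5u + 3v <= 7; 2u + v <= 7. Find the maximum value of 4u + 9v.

18

Relaxing integrality, the LP optimum is 21.00 at (u,v) = (0, 2.33), which is not an integer point.
(u,v)=(0,2): 5·0+3·2=6≤7, 2·0+1·2=2≤7, objective 18.
(u,v)=(0,1): 5·0+3·1=3≤7, 2·0+1·1=1≤7, objective 9.
The best lattice point is (0,2), giving 18.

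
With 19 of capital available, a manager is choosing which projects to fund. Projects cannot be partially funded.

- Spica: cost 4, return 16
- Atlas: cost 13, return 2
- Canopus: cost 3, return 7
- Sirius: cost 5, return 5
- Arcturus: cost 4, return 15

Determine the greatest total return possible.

43

Spica + Canopus + Arcturus: cost 4 + 3 + 4 = 11 ≤ 19, return 16 + 7 + 15 = 38.
Spica + Canopus + Sirius + Arcturus: cost 4 + 3 + 5 + 4 = 16 ≤ 19, return 16 + 7 + 5 + 15 = 43.
Spica + Sirius + Arcturus: cost 4 + 5 + 4 = 13 ≤ 19, return 16 + 5 + 15 = 36.
Best is Spica, Canopus, Sirius, and Arcturus with total return 43.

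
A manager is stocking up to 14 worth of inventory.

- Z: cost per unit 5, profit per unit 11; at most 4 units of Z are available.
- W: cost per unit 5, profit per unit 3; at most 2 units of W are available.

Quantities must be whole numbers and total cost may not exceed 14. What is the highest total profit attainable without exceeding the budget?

22

Take 2×Z: cost 10 ≤ 14, profit 2·11 = 22.
No other integer combination yields more.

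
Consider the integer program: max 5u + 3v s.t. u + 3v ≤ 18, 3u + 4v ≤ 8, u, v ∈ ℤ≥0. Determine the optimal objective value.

10

Relaxing integrality, the LP optimum is 13.33 at (u,v) = (2.67, 0), which is not an integer point.
(u,v)=(2,0): 1·2+3·0=2≤18, 3·2+4·0=6≤8, objective 10.
(u,v)=(1,1): 1·1+3·1=4≤18, 3·1+4·1=7≤8, objective 8.
No feasible integer point exceeds 10.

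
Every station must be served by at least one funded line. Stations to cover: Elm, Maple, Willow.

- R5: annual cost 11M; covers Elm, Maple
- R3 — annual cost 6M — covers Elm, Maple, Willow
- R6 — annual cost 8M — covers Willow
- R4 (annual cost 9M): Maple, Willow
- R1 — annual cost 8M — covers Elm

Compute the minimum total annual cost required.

6

R3 alone covers Elm, Maple, Willow — every station.
Total annual cost: 6.
No cover costs less than 6.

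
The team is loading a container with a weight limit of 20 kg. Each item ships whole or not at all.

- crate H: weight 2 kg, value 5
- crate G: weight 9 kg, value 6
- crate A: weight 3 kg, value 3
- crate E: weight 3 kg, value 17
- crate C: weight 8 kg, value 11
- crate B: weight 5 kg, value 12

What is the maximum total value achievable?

Allowing fractional choices, the relaxed optimum would be about 47.0, but items are indivisible.
crate A + crate E + crate C + crate B: weight 3 + 3 + 8 + 5 = 19 ≤ 20, value 3 + 17 + 11 + 12 = 43.
crate E + crate C + crate B: weight 3 + 8 + 5 = 16 ≤ 20, value 17 + 11 + 12 = 40.
crate H + crate E + crate C + crate B: weight 2 + 3 + 8 + 5 = 18 ≤ 20, value 5 + 17 + 11 + 12 = 45.
Best is crate H, crate E, crate C, and crate B with total value 45.

45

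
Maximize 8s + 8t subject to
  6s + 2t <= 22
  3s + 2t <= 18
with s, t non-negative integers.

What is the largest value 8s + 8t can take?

(s,t)=(0,9) is feasible, giving 72.
(s,t)=(0,8) is feasible, giving 64.
Maximum is 72 at (s,t)=(0,9).

72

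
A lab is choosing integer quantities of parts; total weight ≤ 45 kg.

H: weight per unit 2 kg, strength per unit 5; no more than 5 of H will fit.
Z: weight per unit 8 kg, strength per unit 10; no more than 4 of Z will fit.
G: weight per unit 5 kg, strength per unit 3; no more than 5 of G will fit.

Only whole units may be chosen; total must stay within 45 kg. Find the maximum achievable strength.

This is a bounded integer knapsack.
H has the best ratio (5/2); taking only H gives at most 5×5 = 25 (stopped by the supply cap of 5).
Mixing does better — 5×H and 4×Z: weight 42 ≤ 45, strength 5·5 + 4·10 = 65.

65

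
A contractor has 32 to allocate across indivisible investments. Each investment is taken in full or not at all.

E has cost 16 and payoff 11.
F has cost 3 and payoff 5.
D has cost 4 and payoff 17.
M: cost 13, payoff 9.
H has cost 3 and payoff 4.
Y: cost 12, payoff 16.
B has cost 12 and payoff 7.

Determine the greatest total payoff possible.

F + D + Y + B: cost 3 + 4 + 12 + 12 = 31 ≤ 32, payoff 5 + 17 + 16 + 7 = 45.
F + D + M + Y: cost 3 + 4 + 13 + 12 = 32 ≤ 32, payoff 5 + 17 + 9 + 16 = 47.
D + M + H + Y: cost 4 + 13 + 3 + 12 = 32 ≤ 32, payoff 17 + 9 + 4 + 16 = 46.
Best is F, D, M, and Y with total payoff 47.

47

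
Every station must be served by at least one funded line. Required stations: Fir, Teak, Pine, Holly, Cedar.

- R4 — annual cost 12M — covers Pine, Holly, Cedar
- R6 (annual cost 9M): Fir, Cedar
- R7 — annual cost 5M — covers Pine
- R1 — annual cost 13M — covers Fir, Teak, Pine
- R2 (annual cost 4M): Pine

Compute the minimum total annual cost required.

25

Choose R4 and R1: together they cover Fir, Teak, Pine, Holly, Cedar — every station.
Total annual cost: 12 + 13 = 25.
No cover costs less than 25.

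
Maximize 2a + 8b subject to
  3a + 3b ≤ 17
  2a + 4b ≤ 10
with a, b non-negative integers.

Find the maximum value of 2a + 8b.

(a,b)=(1,2) is feasible, giving 18.
(a,b)=(0,2) is feasible, giving 16.
(a,b)=(2,1) is feasible, giving 12.
No feasible integer point exceeds 18.

18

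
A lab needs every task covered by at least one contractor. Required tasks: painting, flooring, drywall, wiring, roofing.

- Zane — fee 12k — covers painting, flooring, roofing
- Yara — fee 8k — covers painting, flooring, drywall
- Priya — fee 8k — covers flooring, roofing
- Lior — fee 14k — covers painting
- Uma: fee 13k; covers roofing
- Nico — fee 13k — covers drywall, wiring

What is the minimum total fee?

25

The greedy cost-per-new-task heuristic would pick Yara, Priya, and Nico for 29, but a cheaper cover exists.
Choose Zane and Nico: together they cover painting, flooring, drywall, wiring, roofing — every task.
Total fee: 12 + 13 = 25.
No cover costs less than 25.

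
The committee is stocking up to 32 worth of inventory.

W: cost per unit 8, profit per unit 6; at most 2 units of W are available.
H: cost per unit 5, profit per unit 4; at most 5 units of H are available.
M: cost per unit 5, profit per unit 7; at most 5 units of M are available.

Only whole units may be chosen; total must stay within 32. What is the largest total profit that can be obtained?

Take 1×H and 5×M: cost 30 ≤ 32, profit 1·4 + 5·7 = 39.
M has the best ratio (7/5) and is taken to its limit of 5; remaining capacity is filled optimally with the others.

39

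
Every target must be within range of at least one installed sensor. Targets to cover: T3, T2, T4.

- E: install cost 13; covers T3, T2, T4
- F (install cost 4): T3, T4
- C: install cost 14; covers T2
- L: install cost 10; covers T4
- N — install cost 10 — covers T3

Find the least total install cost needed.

E alone covers T3, T2, T4 — every target.
Total install cost: 13.

13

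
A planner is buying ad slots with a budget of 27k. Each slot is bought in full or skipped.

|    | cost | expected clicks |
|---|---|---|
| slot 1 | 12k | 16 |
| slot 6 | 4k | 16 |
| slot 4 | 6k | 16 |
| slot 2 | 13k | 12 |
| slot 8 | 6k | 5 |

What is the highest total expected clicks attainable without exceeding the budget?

This is an integer program with binary decision variables.
Take slot 1, slot 6, and slot 4: cost 12 + 4 + 6 = 22 ≤ 27, expected clicks 16 + 16 + 16 = 48.
No other feasible combination does better.

48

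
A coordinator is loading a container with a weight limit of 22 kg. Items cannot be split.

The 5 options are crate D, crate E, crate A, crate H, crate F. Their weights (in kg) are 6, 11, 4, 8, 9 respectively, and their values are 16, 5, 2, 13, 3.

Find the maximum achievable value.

This is a 0-1 knapsack instance.
crate D + crate H: weight 6 + 8 = 14 ≤ 22, value 16 + 13 = 29.
crate D + crate A + crate H: weight 6 + 4 + 8 = 18 ≤ 22, value 16 + 2 + 13 = 31.
crate D + crate E + crate A: weight 6 + 11 + 4 = 21 ≤ 22, value 16 + 5 + 2 = 23.
Best is crate D, crate A, and crate H with total value 31.

31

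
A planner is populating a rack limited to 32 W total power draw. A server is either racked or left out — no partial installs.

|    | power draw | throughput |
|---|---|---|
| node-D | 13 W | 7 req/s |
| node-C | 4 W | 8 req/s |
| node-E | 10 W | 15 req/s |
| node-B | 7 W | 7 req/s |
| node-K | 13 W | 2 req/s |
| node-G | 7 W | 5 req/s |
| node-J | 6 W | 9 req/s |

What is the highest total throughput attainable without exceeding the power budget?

Take node-C, node-E, node-B, and node-J: power draw 4 + 10 + 7 + 6 = 27 ≤ 32, throughput 8 + 15 + 7 + 9 = 39.
No other feasible combination does better.

39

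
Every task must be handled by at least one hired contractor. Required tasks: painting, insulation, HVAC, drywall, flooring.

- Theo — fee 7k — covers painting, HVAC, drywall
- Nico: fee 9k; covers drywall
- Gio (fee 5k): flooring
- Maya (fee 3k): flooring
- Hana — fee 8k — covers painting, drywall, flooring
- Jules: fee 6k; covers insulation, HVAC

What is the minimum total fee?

Choose Hana and Jules: together they cover painting, insulation, HVAC, drywall, flooring — every task.
Total fee: 8 + 6 = 14.

14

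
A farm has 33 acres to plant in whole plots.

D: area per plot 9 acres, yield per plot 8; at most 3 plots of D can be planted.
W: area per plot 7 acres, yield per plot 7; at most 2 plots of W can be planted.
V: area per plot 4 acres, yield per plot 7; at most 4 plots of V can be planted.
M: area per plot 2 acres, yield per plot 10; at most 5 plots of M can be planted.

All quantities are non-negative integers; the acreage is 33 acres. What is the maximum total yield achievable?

1×W, 4×V, and 5×M: area 33 ≤ 33, yield 1·7 + 4·7 + 5·10 = 85.
1×D, 3×V, and 5×M: area 31 ≤ 33, yield 1·8 + 3·7 + 5·10 = 79.
Best is 85.

85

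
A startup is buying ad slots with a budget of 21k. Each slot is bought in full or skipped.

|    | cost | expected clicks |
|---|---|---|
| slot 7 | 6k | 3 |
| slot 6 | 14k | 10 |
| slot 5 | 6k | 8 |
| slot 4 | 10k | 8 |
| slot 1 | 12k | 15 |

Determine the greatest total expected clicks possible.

23

slot 5 + slot 1: cost 6 + 12 = 18 ≤ 21, expected clicks 8 + 15 = 23.
slot 7 + slot 1: cost 6 + 12 = 18 ≤ 21, expected clicks 3 + 15 = 18.
slot 6 + slot 5: cost 14 + 6 = 20 ≤ 21, expected clicks 10 + 8 = 18.
Best is slot 5 and slot 1 with total expected clicks 23.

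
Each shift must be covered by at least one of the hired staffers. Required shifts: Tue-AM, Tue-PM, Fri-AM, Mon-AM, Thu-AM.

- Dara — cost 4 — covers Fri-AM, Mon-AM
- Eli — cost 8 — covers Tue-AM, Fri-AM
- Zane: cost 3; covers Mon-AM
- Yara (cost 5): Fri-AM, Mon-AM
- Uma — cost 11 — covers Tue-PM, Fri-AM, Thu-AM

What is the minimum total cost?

This is a weighted set-cover instance.
Choose Eli, Zane, and Uma: together they cover Tue-AM, Tue-PM, Fri-AM, Mon-AM, Thu-AM — every shift.
Total cost: 8 + 3 + 11 = 22.

22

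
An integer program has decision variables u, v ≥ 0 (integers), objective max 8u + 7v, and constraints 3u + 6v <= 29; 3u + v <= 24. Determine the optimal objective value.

(u,v)=(8,0) is feasible, giving 64.
(u,v)=(7,1) is feasible, giving 63.
(u,v)=(7,0) is feasible, giving 56.
No feasible integer point exceeds 64.

64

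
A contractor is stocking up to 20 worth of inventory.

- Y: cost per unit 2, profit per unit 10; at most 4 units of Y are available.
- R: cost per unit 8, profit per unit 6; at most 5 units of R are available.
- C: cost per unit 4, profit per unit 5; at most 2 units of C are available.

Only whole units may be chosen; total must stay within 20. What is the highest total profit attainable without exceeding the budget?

51

This is a bounded integer knapsack.
Y has the best ratio (10/2); taking only Y gives at most 4×10 = 40 (stopped by the supply cap of 4).
Mixing does better — 4×Y, 1×R, and 1×C: cost 20 ≤ 20, profit 4·10 + 1·6 + 1·5 = 51.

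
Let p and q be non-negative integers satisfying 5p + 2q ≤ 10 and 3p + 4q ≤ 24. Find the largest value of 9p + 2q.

(p,q)=(2,0): 5·2+2·0=10≤10, 3·2+4·0=6≤24, objective 18.
(p,q)=(1,1): 5·1+2·1=7≤10, 3·1+4·1=7≤24, objective 11.
Maximum is 18 at (p,q)=(2,0).

18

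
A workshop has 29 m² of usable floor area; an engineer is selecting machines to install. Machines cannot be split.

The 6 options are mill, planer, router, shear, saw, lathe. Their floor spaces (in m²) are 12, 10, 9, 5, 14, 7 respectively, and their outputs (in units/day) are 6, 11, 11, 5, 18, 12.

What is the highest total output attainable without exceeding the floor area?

Allowing fractional choices, the relaxed optimum would be about 39.8, but machines are indivisible.
planer + router + lathe: floor space 10 + 9 + 7 = 26 ≤ 29, output 11 + 11 + 12 = 34.
shear + saw + lathe: floor space 5 + 14 + 7 = 26 ≤ 29, output 5 + 18 + 12 = 35.
Best is shear, saw, and lathe with total output 35.

35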